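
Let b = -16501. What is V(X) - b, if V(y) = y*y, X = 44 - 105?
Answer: 20222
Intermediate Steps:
X = -61
V(y) = y²
V(X) - b = (-61)² - 1*(-16501) = 3721 + 16501 = 20222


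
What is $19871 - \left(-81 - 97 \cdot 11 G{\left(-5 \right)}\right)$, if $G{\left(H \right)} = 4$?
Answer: $24220$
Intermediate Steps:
$19871 - \left(-81 - 97 \cdot 11 G{\left(-5 \right)}\right) = 19871 - \left(-81 - 97 \cdot 11 \cdot 4\right) = 19871 - \left(-81 - 4268\right) = 19871 - -4349 = 19871 + 4349 = 24220$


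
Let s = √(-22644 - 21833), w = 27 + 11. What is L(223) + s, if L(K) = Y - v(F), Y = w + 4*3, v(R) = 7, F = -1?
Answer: 43 + I*√44477 ≈ 43.0 + 210.9*I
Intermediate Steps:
w = 38
Y = 50 (Y = 38 + 4*3 = 38 + 12 = 50)
L(K) = 43 (L(K) = 50 - 1*7 = 50 - 7 = 43)
s = I*√44477 (s = √(-44477) = I*√44477 ≈ 210.9*I)
L(223) + s = 43 + I*√44477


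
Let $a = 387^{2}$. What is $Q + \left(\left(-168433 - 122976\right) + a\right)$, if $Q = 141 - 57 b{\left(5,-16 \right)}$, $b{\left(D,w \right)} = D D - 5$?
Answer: $-142639$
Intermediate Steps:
$b{\left(D,w \right)} = -5 + D^{2}$ ($b{\left(D,w \right)} = D^{2} - 5 = -5 + D^{2}$)
$a = 149769$
$Q = -999$ ($Q = 141 - 57 \left(-5 + 5^{2}\right) = 141 - 57 \left(-5 + 25\right) = 141 - 1140 = -999$)
$Q + \left(\left(-168433 - 122976\right) + a\right) = -999 + \left(\left(-168433 - 122976\right) + 149769\right) = -999 + \left(-291409 + 149769\right) = -999 - 141640 = -142639$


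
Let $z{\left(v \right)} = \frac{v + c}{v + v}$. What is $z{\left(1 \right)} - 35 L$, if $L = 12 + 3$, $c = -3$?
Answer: $-526$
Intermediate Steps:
$L = 15$
$z{\left(v \right)} = \frac{-3 + v}{2 v}$ ($z{\left(v \right)} = \frac{v - 3}{v + v} = \frac{-3 + v}{2 v}$)
$z{\left(1 \right)} - 35 L = \frac{-3 + 1}{2 \cdot 1} - 525 = \frac{1}{2} \cdot 1 \left(-2\right) - 525 = -1 - 525 = -526$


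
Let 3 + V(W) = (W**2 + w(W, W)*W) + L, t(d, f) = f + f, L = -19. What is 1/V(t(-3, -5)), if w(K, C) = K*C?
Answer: -1/922 ≈ -0.0010846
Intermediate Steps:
w(K, C) = C*K
t(d, f) = 2*f
V(W) = -22 + W**2 + W**3 (V(W) = -3 + ((W**2 + (W*W)*W) - 19) = -3 + ((W**2 + W**2*W) - 19) = -3 + ((W**2 + W**3) - 19) = -3 + (-19 + W**2 + W**3) = -22 + W**2 + W**3)
1/V(t(-3, -5)) = 1/(-22 + (2*(-5))**2 + (2*(-5))**3) = 1/(-22 + (-10)**2 + (-10)**3) = 1/(-22 + 100 - 1000) = 1/(-922) = -1/922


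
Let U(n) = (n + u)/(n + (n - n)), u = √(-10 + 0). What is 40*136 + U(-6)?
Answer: 5441 - I*√10/6 ≈ 5441.0 - 0.52705*I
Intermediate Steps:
u = I*√10 (u = √(-10) = I*√10 ≈ 3.1623*I)
U(n) = (n + I*√10)/n (U(n) = (n + I*√10)/(n + (n - n)) = (n + I*√10)/(n + 0) = (n + I*√10)/n)
40*136 + U(-6) = 40*136 + (-6 + I*√10)/(-6) = 5440 - (-6 + I*√10)/6 = 5440 + (1 - I*√10/6) = 5441 - I*√10/6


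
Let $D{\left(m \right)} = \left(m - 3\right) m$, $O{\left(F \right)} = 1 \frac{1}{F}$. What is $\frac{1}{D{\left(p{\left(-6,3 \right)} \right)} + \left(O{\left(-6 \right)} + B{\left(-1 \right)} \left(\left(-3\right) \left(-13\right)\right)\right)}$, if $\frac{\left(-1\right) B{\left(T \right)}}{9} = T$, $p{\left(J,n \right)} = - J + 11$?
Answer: $\frac{6}{3533} \approx 0.0016983$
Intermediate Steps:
$p{\left(J,n \right)} = 11 - J$
$B{\left(T \right)} = - 9 T$
$O{\left(F \right)} = \frac{1}{F}$
$D{\left(m \right)} = m \left(-3 + m\right)$ ($D{\left(m \right)} = \left(-3 + m\right) m = m \left(-3 + m\right)$)
$\frac{1}{D{\left(p{\left(-6,3 \right)} \right)} + \left(O{\left(-6 \right)} + B{\left(-1 \right)} \left(\left(-3\right) \left(-13\right)\right)\right)} = \frac{1}{\left(11 - -6\right) \left(-3 + \left(11 - -6\right)\right) + \left(\frac{1}{-6} + \left(-9\right) \left(-1\right) \left(\left(-3\right) \left(-13\right)\right)\right)} = \frac{1}{\left(11 + 6\right) \left(-3 + \left(11 + 6\right)\right) + \left(- \frac{1}{6} + 9 \cdot 39\right)} = \frac{1}{17 \left(-3 + 17\right) + \left(- \frac{1}{6} + 351\right)} = \frac{1}{17 \cdot 14 + \frac{2105}{6}} = \frac{1}{238 + \frac{2105}{6}} = \frac{1}{\frac{3533}{6}} = \frac{6}{3533}$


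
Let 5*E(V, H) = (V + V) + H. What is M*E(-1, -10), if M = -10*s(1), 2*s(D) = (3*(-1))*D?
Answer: -36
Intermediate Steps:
s(D) = -3*D/2 (s(D) = ((3*(-1))*D)/2 = (-3*D)/2 = -3*D/2)
E(V, H) = H/5 + 2*V/5 (E(V, H) = ((V + V) + H)/5 = (2*V + H)/5 = (H + 2*V)/5 = H/5 + 2*V/5)
M = 15 (M = -(-15) = -10*(-3/2) = 15)
M*E(-1, -10) = 15*((⅕)*(-10) + (⅖)*(-1)) = 15*(-2 - ⅖) = 15*(-12/5) = -36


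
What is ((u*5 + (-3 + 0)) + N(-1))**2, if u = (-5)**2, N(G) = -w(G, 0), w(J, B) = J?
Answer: 15129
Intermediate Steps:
N(G) = -G
u = 25
((u*5 + (-3 + 0)) + N(-1))**2 = ((25*5 + (-3 + 0)) - 1*(-1))**2 = ((125 - 3) + 1)**2 = (122 + 1)**2 = 123**2 = 15129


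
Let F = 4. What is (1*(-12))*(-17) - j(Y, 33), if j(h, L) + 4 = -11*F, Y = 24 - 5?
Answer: 252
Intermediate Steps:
Y = 19
j(h, L) = -48 (j(h, L) = -4 - 11*4 = -4 - 44 = -48)
(1*(-12))*(-17) - j(Y, 33) = (1*(-12))*(-17) - 1*(-48) = -12*(-17) + 48 = 204 + 48 = 252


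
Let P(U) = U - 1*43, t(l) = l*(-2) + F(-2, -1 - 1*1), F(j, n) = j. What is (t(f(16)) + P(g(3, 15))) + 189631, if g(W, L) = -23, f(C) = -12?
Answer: 189587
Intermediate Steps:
t(l) = -2 - 2*l (t(l) = l*(-2) - 2 = -2*l - 2 = -2 - 2*l)
P(U) = -43 + U (P(U) = U - 43 = -43 + U)
(t(f(16)) + P(g(3, 15))) + 189631 = ((-2 - 2*(-12)) + (-43 - 23)) + 189631 = ((-2 + 24) - 66) + 189631 = (22 - 66) + 189631 = -44 + 189631 = 189587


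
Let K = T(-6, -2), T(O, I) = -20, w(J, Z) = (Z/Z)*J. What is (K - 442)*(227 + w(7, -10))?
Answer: -108108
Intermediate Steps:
w(J, Z) = J (w(J, Z) = 1*J = J)
K = -20
(K - 442)*(227 + w(7, -10)) = (-20 - 442)*(227 + 7) = -462*234 = -108108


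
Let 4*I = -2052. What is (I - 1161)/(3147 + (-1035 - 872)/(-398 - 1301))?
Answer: -1422063/2674330 ≈ -0.53175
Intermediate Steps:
I = -513 (I = (¼)*(-2052) = -513)
(I - 1161)/(3147 + (-1035 - 872)/(-398 - 1301)) = (-513 - 1161)/(3147 + (-1035 - 872)/(-398 - 1301)) = -1674/(3147 - 1907/(-1699)) = -1674/(3147 - 1907*(-1/1699)) = -1674/(3147 + 1907/1699) = -1674/5348660/1699 = -1674*1699/5348660 = -1422063/2674330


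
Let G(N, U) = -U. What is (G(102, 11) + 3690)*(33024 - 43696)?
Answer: -39262288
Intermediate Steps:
(G(102, 11) + 3690)*(33024 - 43696) = (-1*11 + 3690)*(33024 - 43696) = (-11 + 3690)*(-10672) = 3679*(-10672) = -39262288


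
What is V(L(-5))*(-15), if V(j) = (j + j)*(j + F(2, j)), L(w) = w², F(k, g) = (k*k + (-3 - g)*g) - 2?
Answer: 504750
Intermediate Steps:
F(k, g) = -2 + k² + g*(-3 - g) (F(k, g) = (k² + g*(-3 - g)) - 2 = -2 + k² + g*(-3 - g))
V(j) = 2*j*(2 - j² - 2*j) (V(j) = (j + j)*(j + (-2 + 2² - j² - 3*j)) = (2*j)*(j + (-2 + 4 - j² - 3*j)) = (2*j)*(j + (2 - j² - 3*j)) = (2*j)*(2 - j² - 2*j) = 2*j*(2 - j² - 2*j))
V(L(-5))*(-15) = (2*(-5)²*(2 - ((-5)²)² - 2*(-5)²))*(-15) = (2*25*(2 - 1*25² - 2*25))*(-15) = (2*25*(2 - 1*625 - 50))*(-15) = (2*25*(2 - 625 - 50))*(-15) = (2*25*(-673))*(-15) = -33650*(-15) = 504750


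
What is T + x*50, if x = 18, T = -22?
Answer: 878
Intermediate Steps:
T + x*50 = -22 + 18*50 = -22 + 900 = 878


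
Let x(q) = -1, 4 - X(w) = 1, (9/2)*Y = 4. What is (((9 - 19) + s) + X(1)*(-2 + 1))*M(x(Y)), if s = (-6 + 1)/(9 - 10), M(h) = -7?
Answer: 56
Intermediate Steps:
Y = 8/9 (Y = (2/9)*4 = 8/9 ≈ 0.88889)
X(w) = 3 (X(w) = 4 - 1*1 = 4 - 1 = 3)
s = 5 (s = -5/(-1) = -5*(-1) = 5)
(((9 - 19) + s) + X(1)*(-2 + 1))*M(x(Y)) = (((9 - 19) + 5) + 3*(-2 + 1))*(-7) = ((-10 + 5) + 3*(-1))*(-7) = (-5 - 3)*(-7) = -8*(-7) = 56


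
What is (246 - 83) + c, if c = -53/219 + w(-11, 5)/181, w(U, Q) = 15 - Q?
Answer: 6453754/39639 ≈ 162.81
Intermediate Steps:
c = -7403/39639 (c = -53/219 + (15 - 1*5)/181 = -53*1/219 + (15 - 5)*(1/181) = -53/219 + 10*(1/181) = -53/219 + 10/181 = -7403/39639 ≈ -0.18676)
(246 - 83) + c = (246 - 83) - 7403/39639 = 163 - 7403/39639 = 6453754/39639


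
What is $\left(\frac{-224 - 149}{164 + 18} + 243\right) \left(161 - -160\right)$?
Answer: $\frac{14076813}{182} \approx 77345.0$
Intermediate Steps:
$\left(\frac{-224 - 149}{164 + 18} + 243\right) \left(161 - -160\right) = \left(- \frac{373}{182} + 243\right) \left(161 + 160\right) = \left(\left(-373\right) \frac{1}{182} + 243\right) 321 = \left(- \frac{373}{182} + 243\right) 321 = \frac{43853}{182} \cdot 321 = \frac{14076813}{182}$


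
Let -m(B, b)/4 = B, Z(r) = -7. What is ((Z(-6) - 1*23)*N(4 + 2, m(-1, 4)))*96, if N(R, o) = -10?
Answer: 28800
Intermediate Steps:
m(B, b) = -4*B
((Z(-6) - 1*23)*N(4 + 2, m(-1, 4)))*96 = ((-7 - 1*23)*(-10))*96 = ((-7 - 23)*(-10))*96 = -30*(-10)*96 = 300*96 = 28800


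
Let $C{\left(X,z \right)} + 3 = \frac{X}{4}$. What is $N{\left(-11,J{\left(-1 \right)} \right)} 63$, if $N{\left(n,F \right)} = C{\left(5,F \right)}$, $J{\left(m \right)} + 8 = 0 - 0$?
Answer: $- \frac{441}{4} \approx -110.25$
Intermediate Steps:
$C{\left(X,z \right)} = -3 + \frac{X}{4}$
$J{\left(m \right)} = -8$ ($J{\left(m \right)} = -8 + \left(0 - 0\right) = -8 + \left(0 + 0\right) = -8 + 0 = -8$)
$N{\left(n,F \right)} = - \frac{7}{4}$ ($N{\left(n,F \right)} = -3 + \frac{1}{4} \cdot 5 = -3 + \frac{5}{4} = - \frac{7}{4}$)
$N{\left(-11,J{\left(-1 \right)} \right)} 63 = \left(- \frac{7}{4}\right) 63 = - \frac{441}{4}$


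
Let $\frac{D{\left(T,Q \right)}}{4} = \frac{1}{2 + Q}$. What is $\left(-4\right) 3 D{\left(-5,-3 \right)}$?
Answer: $48$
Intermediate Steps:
$D{\left(T,Q \right)} = \frac{4}{2 + Q}$
$\left(-4\right) 3 D{\left(-5,-3 \right)} = \left(-4\right) 3 \frac{4}{2 - 3} = - 12 \frac{4}{-1} = - 12 \cdot 4 \left(-1\right) = \left(-12\right) \left(-4\right) = 48$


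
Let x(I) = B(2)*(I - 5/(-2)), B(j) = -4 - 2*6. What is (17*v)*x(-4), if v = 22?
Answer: 8976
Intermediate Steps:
B(j) = -16 (B(j) = -4 - 12 = -16)
x(I) = -40 - 16*I (x(I) = -16*(I - 5/(-2)) = -16*(I - 5*(-½)) = -16*(I + 5/2) = -16*(5/2 + I) = -40 - 16*I)
(17*v)*x(-4) = (17*22)*(-40 - 16*(-4)) = 374*(-40 + 64) = 374*24 = 8976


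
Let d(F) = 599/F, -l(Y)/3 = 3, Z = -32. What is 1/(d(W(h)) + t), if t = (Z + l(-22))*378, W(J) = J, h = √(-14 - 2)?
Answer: -247968/3843366865 + 2396*I/3843366865 ≈ -6.4518e-5 + 6.2341e-7*I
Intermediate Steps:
h = 4*I (h = √(-16) = 4*I ≈ 4.0*I)
l(Y) = -9 (l(Y) = -3*3 = -9)
t = -15498 (t = (-32 - 9)*378 = -41*378 = -15498)
1/(d(W(h)) + t) = 1/(599/((4*I)) - 15498) = 1/(599*(-I/4) - 15498) = 1/(-599*I/4 - 15498) = 1/(-15498 - 599*I/4) = 16*(-15498 + 599*I/4)/3843366865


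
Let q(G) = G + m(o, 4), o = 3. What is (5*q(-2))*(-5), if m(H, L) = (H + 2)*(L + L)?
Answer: -950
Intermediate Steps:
m(H, L) = 2*L*(2 + H) (m(H, L) = (2 + H)*(2*L) = 2*L*(2 + H))
q(G) = 40 + G (q(G) = G + 2*4*(2 + 3) = G + 2*4*5 = G + 40 = 40 + G)
(5*q(-2))*(-5) = (5*(40 - 2))*(-5) = (5*38)*(-5) = 190*(-5) = -950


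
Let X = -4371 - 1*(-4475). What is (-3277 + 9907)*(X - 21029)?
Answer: -138732750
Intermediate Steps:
X = 104 (X = -4371 + 4475 = 104)
(-3277 + 9907)*(X - 21029) = (-3277 + 9907)*(104 - 21029) = 6630*(-20925) = -138732750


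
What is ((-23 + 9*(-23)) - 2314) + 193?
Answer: -2351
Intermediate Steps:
((-23 + 9*(-23)) - 2314) + 193 = ((-23 - 207) - 2314) + 193 = (-230 - 2314) + 193 = -2544 + 193 = -2351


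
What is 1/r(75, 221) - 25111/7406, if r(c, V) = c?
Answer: -1875919/555450 ≈ -3.3773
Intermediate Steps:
1/r(75, 221) - 25111/7406 = 1/75 - 25111/7406 = -1875919/555450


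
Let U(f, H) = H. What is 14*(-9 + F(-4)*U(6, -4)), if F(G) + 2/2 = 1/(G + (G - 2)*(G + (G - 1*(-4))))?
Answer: -364/5 ≈ -72.800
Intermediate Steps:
F(G) = -1 + 1/(G + (-2 + G)*(4 + 2*G)) (F(G) = -1 + 1/(G + (G - 2)*(G + (G - 1*(-4)))) = -1 + 1/(G + (-2 + G)*(G + (G + 4))) = -1 + 1/(G + (-2 + G)*(G + (4 + G))) = -1 + 1/(G + (-2 + G)*(4 + 2*G)))
14*(-9 + F(-4)*U(6, -4)) = 14*(-9 + ((9 - 1*(-4) - 2*(-4)**2)/(-8 - 4 + 2*(-4)**2))*(-4)) = 14*(-9 + ((9 + 4 - 2*16)/(-8 - 4 + 2*16))*(-4)) = 14*(-9 + ((9 + 4 - 32)/(-8 - 4 + 32))*(-4)) = 14*(-9 + (-19/20)*(-4)) = 14*(-9 + ((1/20)*(-19))*(-4)) = 14*(-9 - 19/20*(-4)) = 14*(-9 + 19/5) = 14*(-26/5) = -364/5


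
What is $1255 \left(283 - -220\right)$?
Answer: $631265$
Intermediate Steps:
$1255 \left(283 - -220\right) = 1255 \left(283 + \left(-48 + 268\right)\right) = 1255 \left(283 + 220\right) = 1255 \cdot 503 = 631265$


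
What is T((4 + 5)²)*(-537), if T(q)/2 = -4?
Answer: 4296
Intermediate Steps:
T(q) = -8 (T(q) = 2*(-4) = -8)
T((4 + 5)²)*(-537) = -8*(-537) = 4296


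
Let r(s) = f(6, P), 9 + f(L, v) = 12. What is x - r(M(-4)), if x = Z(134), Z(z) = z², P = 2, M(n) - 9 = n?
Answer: 17953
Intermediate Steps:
M(n) = 9 + n
f(L, v) = 3 (f(L, v) = -9 + 12 = 3)
r(s) = 3
x = 17956 (x = 134² = 17956)
x - r(M(-4)) = 17956 - 1*3 = 17956 - 3 = 17953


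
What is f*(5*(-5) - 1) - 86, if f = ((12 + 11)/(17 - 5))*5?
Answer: -2011/6 ≈ -335.17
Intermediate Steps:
f = 115/12 (f = (23/12)*5 = 115/12 ≈ 9.5833)
f*(5*(-5) - 1) - 86 = 115*(5*(-5) - 1)/12 - 86 = 115*(-25 - 1)/12 - 86 = (115/12)*(-26) - 86 = -1495/6 - 86 = -2011/6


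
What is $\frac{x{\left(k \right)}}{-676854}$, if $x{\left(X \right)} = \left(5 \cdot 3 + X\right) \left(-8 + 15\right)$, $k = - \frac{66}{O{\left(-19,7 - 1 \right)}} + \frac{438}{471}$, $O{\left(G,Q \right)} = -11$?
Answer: $- \frac{24101}{106266078} \approx -0.0002268$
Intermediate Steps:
$k = \frac{1088}{157}$ ($k = - \frac{66}{-11} + \frac{438}{471} = \left(-66\right) \left(- \frac{1}{11}\right) + 438 \cdot \frac{1}{471} = 6 + \frac{146}{157} = \frac{1088}{157} \approx 6.9299$)
$x{\left(X \right)} = 105 + 7 X$ ($x{\left(X \right)} = \left(15 + X\right) 7 = 105 + 7 X$)
$\frac{x{\left(k \right)}}{-676854} = \frac{105 + 7 \cdot \frac{1088}{157}}{-676854} = \left(105 + \frac{7616}{157}\right) \left(- \frac{1}{676854}\right) = \frac{24101}{157} \left(- \frac{1}{676854}\right) = - \frac{24101}{106266078}$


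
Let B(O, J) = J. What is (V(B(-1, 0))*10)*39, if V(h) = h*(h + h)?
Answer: 0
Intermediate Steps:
V(h) = 2*h² (V(h) = h*(2*h) = 2*h²)
(V(B(-1, 0))*10)*39 = ((2*0²)*10)*39 = ((2*0)*10)*39 = (0*10)*39 = 0*39 = 0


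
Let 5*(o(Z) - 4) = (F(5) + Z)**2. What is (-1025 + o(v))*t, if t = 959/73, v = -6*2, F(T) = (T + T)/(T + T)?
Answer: -4779656/365 ≈ -13095.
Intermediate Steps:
F(T) = 1 (F(T) = (2*T)/((2*T)) = (2*T)*(1/(2*T)) = 1)
v = -12
o(Z) = 4 + (1 + Z)**2/5
t = 959/73 (t = 959*(1/73) = 959/73 ≈ 13.137)
(-1025 + o(v))*t = (-1025 + (4 + (1 - 12)**2/5))*(959/73) = (-1025 + (4 + (1/5)*(-11)**2))*(959/73) = (-1025 + (4 + (1/5)*121))*(959/73) = (-1025 + (4 + 121/5))*(959/73) = (-1025 + 141/5)*(959/73) = -4984/5*959/73 = -4779656/365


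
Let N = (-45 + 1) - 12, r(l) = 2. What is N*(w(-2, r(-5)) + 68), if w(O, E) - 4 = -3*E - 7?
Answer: -3304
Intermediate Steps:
w(O, E) = -3 - 3*E (w(O, E) = 4 + (-3*E - 7) = 4 + (-7 - 3*E) = -3 - 3*E)
N = -56 (N = -44 - 12 = -56)
N*(w(-2, r(-5)) + 68) = -56*((-3 - 3*2) + 68) = -56*((-3 - 6) + 68) = -56*(-9 + 68) = -56*59 = -3304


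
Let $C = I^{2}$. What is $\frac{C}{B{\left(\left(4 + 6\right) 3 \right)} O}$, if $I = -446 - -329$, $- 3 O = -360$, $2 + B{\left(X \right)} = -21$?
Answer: $- \frac{4563}{920} \approx -4.9598$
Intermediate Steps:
$B{\left(X \right)} = -23$ ($B{\left(X \right)} = -2 - 21 = -23$)
$O = 120$ ($O = \left(- \frac{1}{3}\right) \left(-360\right) = 120$)
$I = -117$ ($I = -446 + 329 = -117$)
$C = 13689$ ($C = \left(-117\right)^{2} = 13689$)
$\frac{C}{B{\left(\left(4 + 6\right) 3 \right)} O} = \frac{13689}{\left(-23\right) 120} = \frac{13689}{-2760} = 13689 \left(- \frac{1}{2760}\right) = - \frac{4563}{920}$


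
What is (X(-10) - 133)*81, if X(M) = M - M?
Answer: -10773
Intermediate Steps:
X(M) = 0
(X(-10) - 133)*81 = (0 - 133)*81 = -133*81 = -10773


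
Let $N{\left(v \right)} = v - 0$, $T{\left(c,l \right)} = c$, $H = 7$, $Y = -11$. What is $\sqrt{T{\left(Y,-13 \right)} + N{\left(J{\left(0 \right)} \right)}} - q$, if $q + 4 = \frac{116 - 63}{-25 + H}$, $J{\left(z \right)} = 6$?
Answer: $\frac{125}{18} + i \sqrt{5} \approx 6.9444 + 2.2361 i$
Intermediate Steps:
$N{\left(v \right)} = v$ ($N{\left(v \right)} = v + 0 = v$)
$q = - \frac{125}{18}$ ($q = -4 + \frac{116 - 63}{-25 + 7} = -4 + \frac{53}{-18} = -4 + 53 \left(- \frac{1}{18}\right) = -4 - \frac{53}{18} = - \frac{125}{18} \approx -6.9444$)
$\sqrt{T{\left(Y,-13 \right)} + N{\left(J{\left(0 \right)} \right)}} - q = \sqrt{-11 + 6} - - \frac{125}{18} = \sqrt{-5} + \frac{125}{18} = i \sqrt{5} + \frac{125}{18} = \frac{125}{18} + i \sqrt{5}$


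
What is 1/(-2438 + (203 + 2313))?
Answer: 1/78 ≈ 0.012821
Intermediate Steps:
1/(-2438 + (203 + 2313)) = 1/(-2438 + 2516) = 1/78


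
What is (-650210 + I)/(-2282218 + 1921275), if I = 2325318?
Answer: -1675108/360943 ≈ -4.6409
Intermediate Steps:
(-650210 + I)/(-2282218 + 1921275) = (-650210 + 2325318)/(-2282218 + 1921275) = 1675108/(-360943) = 1675108*(-1/360943) = -1675108/360943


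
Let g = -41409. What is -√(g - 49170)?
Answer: -I*√90579 ≈ -300.96*I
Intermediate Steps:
-√(g - 49170) = -√(-41409 - 49170) = -√(-90579) = -I*√90579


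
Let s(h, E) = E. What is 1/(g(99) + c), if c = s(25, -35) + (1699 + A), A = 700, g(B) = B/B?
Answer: 1/2365 ≈ 0.00042283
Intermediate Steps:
g(B) = 1
c = 2364 (c = -35 + (1699 + 700) = -35 + 2399 = 2364)
1/(g(99) + c) = 1/(1 + 2364) = 1/2365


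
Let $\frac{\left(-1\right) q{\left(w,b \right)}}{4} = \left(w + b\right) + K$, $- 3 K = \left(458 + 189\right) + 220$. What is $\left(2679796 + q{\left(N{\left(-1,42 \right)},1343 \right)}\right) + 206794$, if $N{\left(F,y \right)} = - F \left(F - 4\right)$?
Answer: $2882394$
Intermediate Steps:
$N{\left(F,y \right)} = - F \left(-4 + F\right)$ ($N{\left(F,y \right)} = - F \left(F - 4\right) = - F \left(-4 + F\right)$)
$K = -289$ ($K = - \frac{\left(458 + 189\right) + 220}{3} = - \frac{647 + 220}{3} = \left(- \frac{1}{3}\right) 867 = -289$)
$q{\left(w,b \right)} = 1156 - 4 b - 4 w$ ($q{\left(w,b \right)} = - 4 \left(\left(w + b\right) - 289\right) = - 4 \left(\left(b + w\right) - 289\right) = - 4 \left(-289 + b + w\right) = 1156 - 4 b - 4 w$)
$\left(2679796 + q{\left(N{\left(-1,42 \right)},1343 \right)}\right) + 206794 = \left(2679796 - \left(4216 + 4 \left(-1\right) \left(4 - -1\right)\right)\right) + 206794 = \left(2679796 - \left(4216 + 4 \left(-1\right) \left(4 + 1\right)\right)\right) + 206794 = \left(2679796 - \left(4216 + 4 \left(-1\right) 5\right)\right) + 206794 = \left(2679796 - 4196\right) + 206794 = 2675600 + 206794 = 2882394$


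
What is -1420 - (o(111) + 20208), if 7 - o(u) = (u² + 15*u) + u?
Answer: -7538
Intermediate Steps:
o(u) = 7 - u² - 16*u (o(u) = 7 - ((u² + 15*u) + u) = 7 - (u² + 16*u) = 7 + (-u² - 16*u) = 7 - u² - 16*u)
-1420 - (o(111) + 20208) = -1420 - ((7 - 1*111² - 16*111) + 20208) = -1420 - ((7 - 1*12321 - 1776) + 20208) = -1420 - ((7 - 12321 - 1776) + 20208) = -1420 - (-14090 + 20208) = -1420 - 1*6118 = -1420 - 6118 = -7538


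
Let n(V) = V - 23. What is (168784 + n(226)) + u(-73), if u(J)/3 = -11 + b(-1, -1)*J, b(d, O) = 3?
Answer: 168297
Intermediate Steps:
n(V) = -23 + V
u(J) = -33 + 9*J (u(J) = 3*(-11 + 3*J) = -33 + 9*J)
(168784 + n(226)) + u(-73) = (168784 + (-23 + 226)) + (-33 + 9*(-73)) = (168784 + 203) + (-33 - 657) = 168987 - 690 = 168297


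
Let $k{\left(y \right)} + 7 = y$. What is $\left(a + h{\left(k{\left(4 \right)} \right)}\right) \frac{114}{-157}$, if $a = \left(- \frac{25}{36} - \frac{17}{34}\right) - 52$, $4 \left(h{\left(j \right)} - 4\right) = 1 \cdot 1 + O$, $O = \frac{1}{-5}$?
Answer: $\frac{167561}{4710} \approx 35.576$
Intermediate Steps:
$k{\left(y \right)} = -7 + y$
$O = - \frac{1}{5} \approx -0.2$
$h{\left(j \right)} = \frac{21}{5}$ ($h{\left(j \right)} = 4 + \frac{1 \cdot 1 - \frac{1}{5}}{4} = 4 + \frac{1 - \frac{1}{5}}{4} = 4 + \frac{1}{4} \cdot \frac{4}{5} = 4 + \frac{1}{5} = \frac{21}{5}$)
$a = - \frac{1915}{36}$ ($a = \left(\left(-25\right) \frac{1}{36} - \frac{1}{2}\right) - 52 = \left(- \frac{25}{36} - \frac{1}{2}\right) - 52 = - \frac{43}{36} - 52 = - \frac{1915}{36} \approx -53.194$)
$\left(a + h{\left(k{\left(4 \right)} \right)}\right) \frac{114}{-157} = \left(- \frac{1915}{36} + \frac{21}{5}\right) \frac{114}{-157} = - \frac{8819 \cdot 114 \left(- \frac{1}{157}\right)}{180} = \left(- \frac{8819}{180}\right) \left(- \frac{114}{157}\right) = \frac{167561}{4710}$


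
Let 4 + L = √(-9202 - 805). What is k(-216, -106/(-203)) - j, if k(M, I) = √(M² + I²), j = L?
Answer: 4 + 2*√480664585/203 - I*√10007 ≈ 220.0 - 100.04*I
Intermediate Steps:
L = -4 + I*√10007 (L = -4 + √(-9202 - 805) = -4 + √(-10007) = -4 + I*√10007 ≈ -4.0 + 100.04*I)
j = -4 + I*√10007 ≈ -4.0 + 100.04*I
k(M, I) = √(I² + M²)
k(-216, -106/(-203)) - j = √((-106/(-203))² + (-216)²) - (-4 + I*√10007) = √((-106*(-1/203))² + 46656) + (4 - I*√10007) = √((106/203)² + 46656) + (4 - I*√10007) = √(11236/41209 + 46656) + (4 - I*√10007) = √(1922658340/41209) + (4 - I*√10007) = 2*√480664585/203 + (4 - I*√10007) = 4 + 2*√480664585/203 - I*√10007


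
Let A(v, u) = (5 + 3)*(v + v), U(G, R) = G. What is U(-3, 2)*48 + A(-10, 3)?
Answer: -304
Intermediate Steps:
A(v, u) = 16*v (A(v, u) = 8*(2*v) = 16*v)
U(-3, 2)*48 + A(-10, 3) = -3*48 + 16*(-10) = -144 - 160 = -304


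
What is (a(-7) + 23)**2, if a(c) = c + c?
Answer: 81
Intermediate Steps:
a(c) = 2*c
(a(-7) + 23)**2 = (2*(-7) + 23)**2 = (-14 + 23)**2 = 9**2 = 81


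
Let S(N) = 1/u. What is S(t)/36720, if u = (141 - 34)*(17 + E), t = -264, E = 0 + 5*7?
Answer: 1/204310080 ≈ 4.8945e-9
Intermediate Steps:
E = 35 (E = 0 + 35 = 35)
u = 5564 (u = (141 - 34)*(17 + 35) = 107*52 = 5564)
S(N) = 1/5564
S(t)/36720 = (1/5564)/36720 = (1/5564)*(1/36720) = 1/204310080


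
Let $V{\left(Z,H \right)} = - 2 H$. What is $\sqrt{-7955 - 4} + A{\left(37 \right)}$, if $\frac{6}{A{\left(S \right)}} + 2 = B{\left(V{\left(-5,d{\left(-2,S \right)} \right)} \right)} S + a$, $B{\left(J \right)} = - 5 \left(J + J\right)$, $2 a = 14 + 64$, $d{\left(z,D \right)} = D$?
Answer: $\frac{2}{9139} + i \sqrt{7959} \approx 0.00021884 + 89.213 i$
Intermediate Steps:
$a = 39$ ($a = \frac{14 + 64}{2} = \frac{1}{2} \cdot 78 = 39$)
$B{\left(J \right)} = - 10 J$ ($B{\left(J \right)} = - 5 \cdot 2 J = - 10 J$)
$A{\left(S \right)} = \frac{6}{37 + 20 S^{2}}$ ($A{\left(S \right)} = \frac{6}{-2 + \left(- 10 \left(- 2 S\right) S + 39\right)} = \frac{6}{-2 + \left(20 S S + 39\right)} = \frac{6}{-2 + \left(20 S^{2} + 39\right)} = \frac{6}{-2 + \left(39 + 20 S^{2}\right)} = \frac{6}{37 + 20 S^{2}}$)
$\sqrt{-7955 - 4} + A{\left(37 \right)} = \sqrt{-7955 - 4} + \frac{6}{37 + 20 \cdot 37^{2}} = \sqrt{-7959} + \frac{6}{37 + 20 \cdot 1369} = i \sqrt{7959} + \frac{6}{37 + 27380} = i \sqrt{7959} + \frac{6}{27417} = i \sqrt{7959} + 6 \cdot \frac{1}{27417} = i \sqrt{7959} + \frac{2}{9139} = \frac{2}{9139} + i \sqrt{7959}$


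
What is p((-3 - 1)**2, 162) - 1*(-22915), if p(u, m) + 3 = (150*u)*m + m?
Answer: 411874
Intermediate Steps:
p(u, m) = -3 + m + 150*m*u (p(u, m) = -3 + ((150*u)*m + m) = -3 + (150*m*u + m) = -3 + (m + 150*m*u) = -3 + m + 150*m*u)
p((-3 - 1)**2, 162) - 1*(-22915) = (-3 + 162 + 150*162*(-3 - 1)**2) - 1*(-22915) = (-3 + 162 + 150*162*(-4)**2) + 22915 = (-3 + 162 + 150*162*16) + 22915 = (-3 + 162 + 388800) + 22915 = 388959 + 22915 = 411874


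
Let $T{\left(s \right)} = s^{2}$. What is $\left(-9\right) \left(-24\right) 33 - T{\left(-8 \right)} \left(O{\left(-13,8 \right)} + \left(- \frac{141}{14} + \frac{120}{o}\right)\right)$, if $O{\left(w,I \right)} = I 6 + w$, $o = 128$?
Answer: $\frac{38308}{7} \approx 5472.6$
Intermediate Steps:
$O{\left(w,I \right)} = w + 6 I$ ($O{\left(w,I \right)} = 6 I + w = w + 6 I$)
$\left(-9\right) \left(-24\right) 33 - T{\left(-8 \right)} \left(O{\left(-13,8 \right)} + \left(- \frac{141}{14} + \frac{120}{o}\right)\right) = \left(-9\right) \left(-24\right) 33 - \left(-8\right)^{2} \left(\left(-13 + 6 \cdot 8\right) + \left(- \frac{141}{14} + \frac{120}{128}\right)\right) = 216 \cdot 33 - 64 \left(\left(-13 + 48\right) + \left(\left(-141\right) \frac{1}{14} + 120 \cdot \frac{1}{128}\right)\right) = 7128 - 64 \left(35 + \left(- \frac{141}{14} + \frac{15}{16}\right)\right) = 7128 - 64 \left(35 - \frac{1023}{112}\right) = 7128 - 64 \cdot \frac{2897}{112} = 7128 - \frac{11588}{7} = \frac{38308}{7}$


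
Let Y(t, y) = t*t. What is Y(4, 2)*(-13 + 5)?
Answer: -128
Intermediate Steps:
Y(t, y) = t²
Y(4, 2)*(-13 + 5) = 4²*(-13 + 5) = 16*(-8) = -128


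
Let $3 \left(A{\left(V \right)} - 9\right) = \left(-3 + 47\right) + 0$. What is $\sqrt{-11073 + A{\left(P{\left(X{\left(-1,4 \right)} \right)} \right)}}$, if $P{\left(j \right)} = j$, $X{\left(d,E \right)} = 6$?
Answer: $\frac{2 i \sqrt{24861}}{3} \approx 105.12 i$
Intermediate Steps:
$A{\left(V \right)} = \frac{71}{3}$ ($A{\left(V \right)} = 9 + \frac{\left(-3 + 47\right) + 0}{3} = 9 + \frac{44 + 0}{3} = 9 + \frac{1}{3} \cdot 44 = 9 + \frac{44}{3} = \frac{71}{3}$)
$\sqrt{-11073 + A{\left(P{\left(X{\left(-1,4 \right)} \right)} \right)}} = \sqrt{-11073 + \frac{71}{3}} = \sqrt{- \frac{33148}{3}} = \frac{2 i \sqrt{24861}}{3}$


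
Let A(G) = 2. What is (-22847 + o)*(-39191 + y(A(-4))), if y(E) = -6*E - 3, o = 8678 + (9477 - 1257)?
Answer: 233236494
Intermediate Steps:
o = 16898 (o = 8678 + 8220 = 16898)
y(E) = -3 - 6*E
(-22847 + o)*(-39191 + y(A(-4))) = (-22847 + 16898)*(-39191 + (-3 - 6*2)) = -5949*(-39191 + (-3 - 12)) = -5949*(-39191 - 15) = -5949*(-39206) = 233236494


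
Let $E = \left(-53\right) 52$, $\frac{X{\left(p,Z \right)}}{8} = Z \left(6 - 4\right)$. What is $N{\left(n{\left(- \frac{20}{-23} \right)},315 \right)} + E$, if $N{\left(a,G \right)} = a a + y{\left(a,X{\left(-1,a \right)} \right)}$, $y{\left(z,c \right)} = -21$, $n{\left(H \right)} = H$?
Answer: $- \frac{1468633}{529} \approx -2776.2$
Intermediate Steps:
$X{\left(p,Z \right)} = 16 Z$ ($X{\left(p,Z \right)} = 8 Z \left(6 - 4\right) = 8 Z 2 = 8 \cdot 2 Z = 16 Z$)
$E = -2756$
$N{\left(a,G \right)} = -21 + a^{2}$ ($N{\left(a,G \right)} = a a - 21 = a^{2} - 21 = -21 + a^{2}$)
$N{\left(n{\left(- \frac{20}{-23} \right)},315 \right)} + E = \left(-21 + \left(- \frac{20}{-23}\right)^{2}\right) - 2756 = \left(-21 + \left(\left(-20\right) \left(- \frac{1}{23}\right)\right)^{2}\right) - 2756 = \left(-21 + \left(\frac{20}{23}\right)^{2}\right) - 2756 = \left(-21 + \frac{400}{529}\right) - 2756 = - \frac{10709}{529} - 2756 = - \frac{1468633}{529}$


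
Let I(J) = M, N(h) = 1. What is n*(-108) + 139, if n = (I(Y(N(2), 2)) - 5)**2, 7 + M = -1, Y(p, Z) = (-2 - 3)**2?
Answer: -18113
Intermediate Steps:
Y(p, Z) = 25 (Y(p, Z) = (-5)**2 = 25)
M = -8 (M = -7 - 1 = -8)
I(J) = -8
n = 169 (n = (-8 - 5)**2 = (-13)**2 = 169)
n*(-108) + 139 = 169*(-108) + 139 = -18252 + 139 = -18113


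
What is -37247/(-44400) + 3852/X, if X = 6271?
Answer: 404604737/278432400 ≈ 1.4532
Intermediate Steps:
-37247/(-44400) + 3852/X = -37247/(-44400) + 3852/6271 = -37247*(-1/44400) + 3852*(1/6271) = 37247/44400 + 3852/6271 = 404604737/278432400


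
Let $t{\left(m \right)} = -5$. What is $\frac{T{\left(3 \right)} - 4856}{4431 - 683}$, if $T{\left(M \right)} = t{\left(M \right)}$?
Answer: $- \frac{4861}{3748} \approx -1.297$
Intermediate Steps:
$T{\left(M \right)} = -5$
$\frac{T{\left(3 \right)} - 4856}{4431 - 683} = \frac{-5 - 4856}{4431 - 683} = - \frac{4861}{3748}$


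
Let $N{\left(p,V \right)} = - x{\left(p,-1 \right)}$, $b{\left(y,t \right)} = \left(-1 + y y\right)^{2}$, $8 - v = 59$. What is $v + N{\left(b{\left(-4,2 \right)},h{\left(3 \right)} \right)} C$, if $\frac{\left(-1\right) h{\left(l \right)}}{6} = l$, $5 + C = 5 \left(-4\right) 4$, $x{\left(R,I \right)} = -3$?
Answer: $-306$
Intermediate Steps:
$v = -51$ ($v = 8 - 59 = -51$)
$C = -85$ ($C = -5 + 5 \left(-4\right) 4 = -5 - 80 = -85$)
$b{\left(y,t \right)} = \left(-1 + y^{2}\right)^{2}$
$h{\left(l \right)} = - 6 l$
$N{\left(p,V \right)} = 3$ ($N{\left(p,V \right)} = \left(-1\right) \left(-3\right) = 3$)
$v + N{\left(b{\left(-4,2 \right)},h{\left(3 \right)} \right)} C = -51 + 3 \left(-85\right) = -51 - 255 = -306$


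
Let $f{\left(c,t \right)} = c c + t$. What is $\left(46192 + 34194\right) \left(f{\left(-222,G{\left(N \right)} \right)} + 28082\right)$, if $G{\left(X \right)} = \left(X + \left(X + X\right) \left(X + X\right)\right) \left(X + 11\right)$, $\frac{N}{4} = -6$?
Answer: $3836502236$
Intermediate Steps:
$N = -24$ ($N = 4 \left(-6\right) = -24$)
$G{\left(X \right)} = \left(11 + X\right) \left(X + 4 X^{2}\right)$ ($G{\left(X \right)} = \left(X + 2 X 2 X\right) \left(11 + X\right) = \left(X + 4 X^{2}\right) \left(11 + X\right) = \left(11 + X\right) \left(X + 4 X^{2}\right)$)
$f{\left(c,t \right)} = t + c^{2}$ ($f{\left(c,t \right)} = c^{2} + t = t + c^{2}$)
$\left(46192 + 34194\right) \left(f{\left(-222,G{\left(N \right)} \right)} + 28082\right) = \left(46192 + 34194\right) \left(\left(- 24 \left(11 + 4 \left(-24\right)^{2} + 45 \left(-24\right)\right) + \left(-222\right)^{2}\right) + 28082\right) = 80386 \left(\left(- 24 \left(11 + 4 \cdot 576 - 1080\right) + 49284\right) + 28082\right) = 80386 \left(\left(- 24 \left(11 + 2304 - 1080\right) + 49284\right) + 28082\right) = 80386 \left(\left(\left(-24\right) 1235 + 49284\right) + 28082\right) = 80386 \left(\left(-29640 + 49284\right) + 28082\right) = 80386 \left(19644 + 28082\right) = 80386 \cdot 47726 = 3836502236$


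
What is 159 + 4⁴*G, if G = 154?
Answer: 39583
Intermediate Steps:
159 + 4⁴*G = 159 + 4⁴*154 = 159 + 256*154 = 159 + 39424 = 39583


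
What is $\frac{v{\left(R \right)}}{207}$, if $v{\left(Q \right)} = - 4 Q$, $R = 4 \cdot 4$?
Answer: $- \frac{64}{207} \approx -0.30918$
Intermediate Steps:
$R = 16$
$\frac{v{\left(R \right)}}{207} = \frac{\left(-4\right) 16}{207} = \left(-64\right) \frac{1}{207} = - \frac{64}{207}$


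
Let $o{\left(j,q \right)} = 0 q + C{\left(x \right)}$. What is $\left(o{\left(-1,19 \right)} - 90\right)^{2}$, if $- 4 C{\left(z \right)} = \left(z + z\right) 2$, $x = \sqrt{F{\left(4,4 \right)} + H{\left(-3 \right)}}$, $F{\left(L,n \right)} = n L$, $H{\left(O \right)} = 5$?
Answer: $\left(90 + \sqrt{21}\right)^{2} \approx 8945.9$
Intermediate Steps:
$F{\left(L,n \right)} = L n$
$x = \sqrt{21}$ ($x = \sqrt{4 \cdot 4 + 5} = \sqrt{16 + 5} = \sqrt{21} \approx 4.5826$)
$C{\left(z \right)} = - z$ ($C{\left(z \right)} = - \frac{\left(z + z\right) 2}{4} = - \frac{2 z 2}{4} = - \frac{4 z}{4} = - z$)
$o{\left(j,q \right)} = - \sqrt{21}$ ($o{\left(j,q \right)} = 0 q - \sqrt{21} = 0 - \sqrt{21} = - \sqrt{21}$)
$\left(o{\left(-1,19 \right)} - 90\right)^{2} = \left(- \sqrt{21} - 90\right)^{2} = \left(-90 - \sqrt{21}\right)^{2}$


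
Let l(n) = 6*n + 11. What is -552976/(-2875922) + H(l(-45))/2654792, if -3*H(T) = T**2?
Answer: 300799218521/1636066011048 ≈ 0.18386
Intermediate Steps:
l(n) = 11 + 6*n
H(T) = -T**2/3
-552976/(-2875922) + H(l(-45))/2654792 = -552976/(-2875922) - (11 + 6*(-45))**2/3/2654792 = -552976*(-1/2875922) - (11 - 270)**2/3*(1/2654792) = 276488/1437961 - 1/3*(-259)**2*(1/2654792) = 276488/1437961 - 1/3*67081*(1/2654792) = 276488/1437961 - 67081/3*1/2654792 = 276488/1437961 - 9583/1137768 = 300799218521/1636066011048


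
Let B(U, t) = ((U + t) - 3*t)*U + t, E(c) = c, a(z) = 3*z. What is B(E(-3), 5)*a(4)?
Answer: 528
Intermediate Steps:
B(U, t) = t + U*(U - 2*t) (B(U, t) = (U - 2*t)*U + t = U*(U - 2*t) + t = t + U*(U - 2*t))
B(E(-3), 5)*a(4) = (5 + (-3)**2 - 2*(-3)*5)*(3*4) = (5 + 9 + 30)*12 = 44*12 = 528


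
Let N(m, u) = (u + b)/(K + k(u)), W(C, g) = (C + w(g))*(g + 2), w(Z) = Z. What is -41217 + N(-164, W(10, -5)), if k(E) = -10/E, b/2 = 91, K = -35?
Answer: -4245852/103 ≈ -41222.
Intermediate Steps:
b = 182 (b = 2*91 = 182)
W(C, g) = (2 + g)*(C + g) (W(C, g) = (C + g)*(g + 2) = (C + g)*(2 + g) = (2 + g)*(C + g))
N(m, u) = (182 + u)/(-35 - 10/u) (N(m, u) = (u + 182)/(-35 - 10/u) = (182 + u)/(-35 - 10/u))
-41217 + N(-164, W(10, -5)) = -41217 - ((-5)² + 2*10 + 2*(-5) + 10*(-5))*(182 + ((-5)² + 2*10 + 2*(-5) + 10*(-5)))/(10 + 35*((-5)² + 2*10 + 2*(-5) + 10*(-5))) = -41217 - (25 + 20 - 10 - 50)*(182 + (25 + 20 - 10 - 50))/(10 + 35*(25 + 20 - 10 - 50)) = -41217 - 1*(-15)*(182 - 15)/(10 + 35*(-15)) = -41217 - 1*(-15)*167/(10 - 525) = -41217 - 1*(-15)*167/(-515) = -41217 - 1*(-15)*(-1/515)*167 = -41217 - 501/103 = -4245852/103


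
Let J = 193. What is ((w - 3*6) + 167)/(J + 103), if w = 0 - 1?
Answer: ½ ≈ 0.50000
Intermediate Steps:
w = -1
((w - 3*6) + 167)/(J + 103) = ((-1 - 3*6) + 167)/(193 + 103) = ((-1 - 18) + 167)/296 = (-19 + 167)*(1/296) = 148*(1/296) = ½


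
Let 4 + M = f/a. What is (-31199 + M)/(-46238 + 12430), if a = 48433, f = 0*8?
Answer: 31203/33808 ≈ 0.92295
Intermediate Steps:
f = 0
M = -4 (M = -4 + 0/48433 = -4 + 0*(1/48433) = -4 + 0 = -4)
(-31199 + M)/(-46238 + 12430) = (-31199 - 4)/(-46238 + 12430) = -31203/(-33808) = -31203*(-1/33808) = 31203/33808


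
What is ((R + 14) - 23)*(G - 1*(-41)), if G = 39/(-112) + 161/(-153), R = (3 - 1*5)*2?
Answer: -8821501/17136 ≈ -514.79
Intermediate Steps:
R = -4 (R = (3 - 5)*2 = -2*2 = -4)
G = -23999/17136 (G = 39*(-1/112) + 161*(-1/153) = -39/112 - 161/153 = -23999/17136 ≈ -1.4005)
((R + 14) - 23)*(G - 1*(-41)) = ((-4 + 14) - 23)*(-23999/17136 - 1*(-41)) = (10 - 23)*(-23999/17136 + 41) = -13*678577/17136 = -8821501/17136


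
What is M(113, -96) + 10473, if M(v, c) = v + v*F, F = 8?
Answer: 11490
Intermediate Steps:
M(v, c) = 9*v (M(v, c) = v + v*8 = v + 8*v = 9*v)
M(113, -96) + 10473 = 9*113 + 10473 = 1017 + 10473 = 11490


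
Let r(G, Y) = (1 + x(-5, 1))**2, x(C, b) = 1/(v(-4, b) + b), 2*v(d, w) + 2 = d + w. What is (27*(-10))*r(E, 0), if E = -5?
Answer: -30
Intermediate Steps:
v(d, w) = -1 + d/2 + w/2 (v(d, w) = -1 + (d + w)/2 = -1 + (d/2 + w/2) = -1 + d/2 + w/2)
x(C, b) = 1/(-3 + 3*b/2) (x(C, b) = 1/((-1 + (1/2)*(-4) + b/2) + b) = 1/((-1 - 2 + b/2) + b) = 1/((-3 + b/2) + b) = 1/(-3 + 3*b/2))
r(G, Y) = 1/9 (r(G, Y) = (1 + 2/(3*(-2 + 1)))**2 = (1 + (2/3)/(-1))**2 = (1 + (2/3)*(-1))**2 = (1 - 2/3)**2 = (1/3)**2 = 1/9)
(27*(-10))*r(E, 0) = (27*(-10))*(1/9) = -270*1/9 = -30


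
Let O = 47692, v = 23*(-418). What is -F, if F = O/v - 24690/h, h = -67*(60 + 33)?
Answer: 9966532/9984139 ≈ 0.99824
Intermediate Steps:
v = -9614
h = -6231 (h = -67*93 = -6231)
F = -9966532/9984139 (F = 47692/(-9614) - 24690/(-6231) = 47692*(-1/9614) - 24690*(-1/6231) = -23846/4807 + 8230/2077 = -9966532/9984139 ≈ -0.99824)
-F = -1*(-9966532/9984139) = 9966532/9984139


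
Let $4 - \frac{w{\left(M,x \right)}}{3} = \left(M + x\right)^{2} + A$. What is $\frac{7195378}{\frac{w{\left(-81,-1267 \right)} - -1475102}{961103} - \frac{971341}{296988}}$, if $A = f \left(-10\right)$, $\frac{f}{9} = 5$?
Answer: $- \frac{2053820330441814792}{2114040906947} \approx -9.7151 \cdot 10^{5}$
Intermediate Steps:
$f = 45$ ($f = 9 \cdot 5 = 45$)
$A = -450$ ($A = 45 \left(-10\right) = -450$)
$w{\left(M,x \right)} = 1362 - 3 \left(M + x\right)^{2}$ ($w{\left(M,x \right)} = 12 - 3 \left(\left(M + x\right)^{2} - 450\right) = 12 - 3 \left(-450 + \left(M + x\right)^{2}\right) = 12 - \left(-1350 + 3 \left(M + x\right)^{2}\right) = 1362 - 3 \left(M + x\right)^{2}$)
$\frac{7195378}{\frac{w{\left(-81,-1267 \right)} - -1475102}{961103} - \frac{971341}{296988}} = \frac{7195378}{\frac{\left(1362 - 3 \left(-81 - 1267\right)^{2}\right) - -1475102}{961103} - \frac{971341}{296988}} = \frac{7195378}{\left(\left(1362 - 3 \left(-1348\right)^{2}\right) + 1475102\right) \frac{1}{961103} - \frac{971341}{296988}} = \frac{7195378}{\left(\left(1362 - 5451312\right) + 1475102\right) \frac{1}{961103} - \frac{971341}{296988}} = \frac{7195378}{\left(-5449950 + 1475102\right) \frac{1}{961103} - \frac{971341}{296988}} = \frac{7195378}{\left(-3974848\right) \frac{1}{961103} - \frac{971341}{296988}} = \frac{7195378}{- \frac{3974848}{961103} - \frac{971341}{296988}} = \frac{7195378}{- \frac{2114040906947}{285436057764}} = 7195378 \left(- \frac{285436057764}{2114040906947}\right) = - \frac{2053820330441814792}{2114040906947}$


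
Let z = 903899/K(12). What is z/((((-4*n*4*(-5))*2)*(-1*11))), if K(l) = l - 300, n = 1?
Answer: 903899/506880 ≈ 1.7833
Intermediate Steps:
K(l) = -300 + l
z = -903899/288 (z = 903899/(-300 + 12) = 903899/(-288) = 903899*(-1/288) = -903899/288 ≈ -3138.5)
z/((((-4*n*4*(-5))*2)*(-1*11))) = -903899/(288*(((-4*4*(-5))*2)*(-1*11))) = -903899/(288*(((-4*4*(-5))*2)*(-11))) = -903899/(288*((-16*(-5)*2)*(-11))) = -903899/(288*((80*2)*(-11))) = -903899/(288*(160*(-11))) = -903899/288/(-1760) = -903899/288*(-1/1760) = 903899/506880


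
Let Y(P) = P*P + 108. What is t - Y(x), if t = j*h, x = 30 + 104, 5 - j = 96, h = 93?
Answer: -26527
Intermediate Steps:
j = -91 (j = 5 - 1*96 = 5 - 96 = -91)
x = 134
Y(P) = 108 + P² (Y(P) = P² + 108 = 108 + P²)
t = -8463 (t = -91*93 = -8463)
t - Y(x) = -8463 - (108 + 134²) = -8463 - (108 + 17956) = -8463 - 1*18064 = -8463 - 18064 = -26527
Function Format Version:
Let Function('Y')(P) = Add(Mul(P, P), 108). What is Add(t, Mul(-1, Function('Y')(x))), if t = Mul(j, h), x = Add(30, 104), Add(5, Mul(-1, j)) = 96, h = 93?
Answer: -26527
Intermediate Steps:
j = -91 (j = Add(5, Mul(-1, 96)) = Add(5, -96) = -91)
x = 134
Function('Y')(P) = Add(108, Pow(P, 2)) (Function('Y')(P) = Add(Pow(P, 2), 108) = Add(108, Pow(P, 2)))
t = -8463 (t = Mul(-91, 93) = -8463)
Add(t, Mul(-1, Function('Y')(x))) = Add(-8463, Mul(-1, Add(108, Pow(134, 2)))) = Add(-8463, Mul(-1, Add(108, 17956))) = Add(-8463, Mul(-1, 18064)) = Add(-8463, -18064) = -26527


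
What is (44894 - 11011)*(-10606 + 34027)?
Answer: 793573743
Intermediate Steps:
(44894 - 11011)*(-10606 + 34027) = 33883*23421 = 793573743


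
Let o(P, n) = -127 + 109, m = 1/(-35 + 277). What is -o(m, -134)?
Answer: 18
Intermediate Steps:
m = 1/242 ≈ 0.0041322
o(P, n) = -18
-o(m, -134) = -1*(-18) = 18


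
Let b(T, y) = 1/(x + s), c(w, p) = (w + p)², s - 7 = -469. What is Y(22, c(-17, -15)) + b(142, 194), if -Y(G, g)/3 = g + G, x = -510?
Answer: -3050137/972 ≈ -3138.0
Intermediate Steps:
s = -462 (s = 7 - 469 = -462)
c(w, p) = (p + w)²
b(T, y) = -1/972 (b(T, y) = 1/(-510 - 462) = 1/(-972) = -1/972)
Y(G, g) = -3*G - 3*g (Y(G, g) = -3*(g + G) = -3*(G + g) = -3*G - 3*g)
Y(22, c(-17, -15)) + b(142, 194) = (-3*22 - 3*(-15 - 17)²) - 1/972 = (-66 - 3*(-32)²) - 1/972 = (-66 - 3*1024) - 1/972 = (-66 - 3072) - 1/972 = -3138 - 1/972 = -3050137/972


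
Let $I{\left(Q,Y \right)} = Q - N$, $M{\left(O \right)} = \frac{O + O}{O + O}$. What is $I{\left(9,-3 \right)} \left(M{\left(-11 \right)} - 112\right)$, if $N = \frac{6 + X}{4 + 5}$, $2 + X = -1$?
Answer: $-962$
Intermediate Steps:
$X = -3$ ($X = -2 - 1 = -3$)
$M{\left(O \right)} = 1$ ($M{\left(O \right)} = \frac{2 O}{2 O} = 2 O \frac{1}{2 O} = 1$)
$N = \frac{1}{3}$ ($N = \frac{6 - 3}{4 + 5} = \frac{3}{9} = 3 \cdot \frac{1}{9} = \frac{1}{3} \approx 0.33333$)
$I{\left(Q,Y \right)} = - \frac{1}{3} + Q$ ($I{\left(Q,Y \right)} = Q - \frac{1}{3} = - \frac{1}{3} + Q$)
$I{\left(9,-3 \right)} \left(M{\left(-11 \right)} - 112\right) = \left(- \frac{1}{3} + 9\right) \left(1 - 112\right) = \frac{26}{3} \left(-111\right) = -962$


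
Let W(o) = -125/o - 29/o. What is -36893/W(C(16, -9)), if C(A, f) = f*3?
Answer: -996111/154 ≈ -6468.3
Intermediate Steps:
C(A, f) = 3*f
W(o) = -154/o
-36893/W(C(16, -9)) = -36893/((-154/(3*(-9)))) = -36893/((-154/(-27))) = -36893/((-154*(-1/27))) = -36893/154/27 = -36893*27/154 = -996111/154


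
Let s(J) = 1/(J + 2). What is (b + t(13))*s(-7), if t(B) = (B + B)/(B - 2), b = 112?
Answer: -1258/55 ≈ -22.873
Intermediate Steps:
s(J) = 1/(2 + J)
t(B) = 2*B/(-2 + B) (t(B) = (2*B)/(-2 + B) = 2*B/(-2 + B))
(b + t(13))*s(-7) = (112 + 2*13/(-2 + 13))/(2 - 7) = (112 + 2*13/11)/(-5) = (112 + 2*13*(1/11))*(-⅕) = (112 + 26/11)*(-⅕) = (1258/11)*(-⅕) = -1258/55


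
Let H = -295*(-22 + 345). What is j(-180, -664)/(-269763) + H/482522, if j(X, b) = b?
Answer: -25383972847/130166582286 ≈ -0.19501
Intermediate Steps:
H = -95285 (H = -295*323 = -95285)
j(-180, -664)/(-269763) + H/482522 = -664/(-269763) - 95285/482522 = -664*(-1/269763) - 95285*1/482522 = 664/269763 - 95285/482522 = -25383972847/130166582286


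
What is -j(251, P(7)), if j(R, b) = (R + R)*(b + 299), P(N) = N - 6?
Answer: -150600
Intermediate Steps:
P(N) = -6 + N
j(R, b) = 2*R*(299 + b) (j(R, b) = (2*R)*(299 + b) = 2*R*(299 + b))
-j(251, P(7)) = -2*251*(299 + (-6 + 7)) = -2*251*(299 + 1) = -2*251*300 = -1*150600 = -150600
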